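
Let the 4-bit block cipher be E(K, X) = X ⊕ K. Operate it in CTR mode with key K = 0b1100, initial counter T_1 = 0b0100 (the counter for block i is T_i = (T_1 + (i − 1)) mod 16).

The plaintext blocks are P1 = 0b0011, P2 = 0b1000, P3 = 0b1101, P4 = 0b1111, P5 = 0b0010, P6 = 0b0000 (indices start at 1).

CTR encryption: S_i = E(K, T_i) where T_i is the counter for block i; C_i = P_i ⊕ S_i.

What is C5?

C1: T = 0b0100, S = E(K, T) = 0b1000; 0b0011 ⊕ 0b1000 = 0b1011.
C2: T = 0b0101, S = E(K, T) = 0b1001; 0b1000 ⊕ 0b1001 = 0b0001.
C3: T = 0b0110, S = E(K, T) = 0b1010; 0b1101 ⊕ 0b1010 = 0b0111.
C4: T = 0b0111, S = E(K, T) = 0b1011; 0b1111 ⊕ 0b1011 = 0b0100.
C5: T = 0b1000, S = E(K, T) = 0b0100; 0b0010 ⊕ 0b0100 = 0b0110.

C5 = 0b0110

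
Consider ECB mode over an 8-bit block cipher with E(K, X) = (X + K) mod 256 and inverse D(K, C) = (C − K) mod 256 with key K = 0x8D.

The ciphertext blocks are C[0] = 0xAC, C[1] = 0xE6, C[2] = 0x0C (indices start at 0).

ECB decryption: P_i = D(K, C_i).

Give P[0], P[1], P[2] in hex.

P[0]: D(K, 0xAC) = 0x1F.
P[1]: D(K, 0xE6) = 0x59.
P[2]: D(K, 0x0C) = 0x7F.

P[0] = 0x1F, P[1] = 0x59, P[2] = 0x7F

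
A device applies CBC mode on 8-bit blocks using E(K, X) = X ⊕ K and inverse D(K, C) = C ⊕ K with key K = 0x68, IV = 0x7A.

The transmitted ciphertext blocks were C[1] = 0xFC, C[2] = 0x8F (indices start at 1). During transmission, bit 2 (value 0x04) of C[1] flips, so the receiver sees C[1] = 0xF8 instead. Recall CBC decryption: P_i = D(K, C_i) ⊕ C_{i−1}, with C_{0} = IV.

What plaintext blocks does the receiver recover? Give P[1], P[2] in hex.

P[1] = 0xEA, P[2] = 0x1F

Only C[1] changed, to 0xF8. In CBC, a change in C_i garbles P_i and flips the same bit in P_{i+1}. Decrypting the received ciphertext:
P[1]: D(K, 0xF8) = 0x90; 0x90 ⊕ 0x7A = 0xEA.
P[2]: D(K, 0x8F) = 0xE7; 0xE7 ⊕ 0xF8 = 0x1F.
Blocks that differ from the original plaintext: P[1], P[2].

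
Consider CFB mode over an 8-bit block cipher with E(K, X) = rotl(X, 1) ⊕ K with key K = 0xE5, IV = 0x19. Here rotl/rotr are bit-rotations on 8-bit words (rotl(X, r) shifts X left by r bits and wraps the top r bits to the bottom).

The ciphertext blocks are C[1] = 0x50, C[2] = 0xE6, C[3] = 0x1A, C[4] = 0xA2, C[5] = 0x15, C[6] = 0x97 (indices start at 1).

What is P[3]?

P[3] = 0x32

CFB decryption: P_i = C_i ⊕ E(K, C_{i−1}), with C_{0} = IV.
P[3]: E(K, 0xE6) = 0x28; 0x1A ⊕ 0x28 = 0x32.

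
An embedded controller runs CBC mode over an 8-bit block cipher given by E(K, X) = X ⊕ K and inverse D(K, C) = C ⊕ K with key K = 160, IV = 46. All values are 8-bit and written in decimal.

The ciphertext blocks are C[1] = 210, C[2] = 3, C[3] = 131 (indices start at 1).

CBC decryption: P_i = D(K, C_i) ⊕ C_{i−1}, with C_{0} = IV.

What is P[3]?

P[3] = 32

P[3]: D(K, 131) = 35; 35 ⊕ 3 = 32.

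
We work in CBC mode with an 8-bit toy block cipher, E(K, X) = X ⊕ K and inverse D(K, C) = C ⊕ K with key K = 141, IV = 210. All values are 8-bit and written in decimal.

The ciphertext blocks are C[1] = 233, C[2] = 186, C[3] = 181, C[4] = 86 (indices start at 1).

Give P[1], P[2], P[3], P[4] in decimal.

CBC decryption: P_i = D(K, C_i) ⊕ C_{i−1}, with C_{0} = IV.
P[1]: D(K, 233) = 100; 100 ⊕ 210 = 182.
P[2]: D(K, 186) = 55; 55 ⊕ 233 = 222.
P[3]: D(K, 181) = 56; 56 ⊕ 186 = 130.
P[4]: D(K, 86) = 219; 219 ⊕ 181 = 110.

P[1] = 182, P[2] = 222, P[3] = 130, P[4] = 110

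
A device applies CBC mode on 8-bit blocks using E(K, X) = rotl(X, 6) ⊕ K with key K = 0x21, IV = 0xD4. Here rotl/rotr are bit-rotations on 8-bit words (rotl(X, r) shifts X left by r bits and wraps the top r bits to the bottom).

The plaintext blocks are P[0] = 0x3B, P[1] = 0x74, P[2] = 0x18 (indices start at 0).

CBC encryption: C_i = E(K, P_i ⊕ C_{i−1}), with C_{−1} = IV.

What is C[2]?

C[0]: P[0] ⊕ 0xD4 = 0xEF; E(K, 0xEF) = 0xDA.
C[1]: P[1] ⊕ 0xDA = 0xAE; E(K, 0xAE) = 0x8A.
C[2]: P[2] ⊕ 0x8A = 0x92; E(K, 0x92) = 0x85.

C[2] = 0x85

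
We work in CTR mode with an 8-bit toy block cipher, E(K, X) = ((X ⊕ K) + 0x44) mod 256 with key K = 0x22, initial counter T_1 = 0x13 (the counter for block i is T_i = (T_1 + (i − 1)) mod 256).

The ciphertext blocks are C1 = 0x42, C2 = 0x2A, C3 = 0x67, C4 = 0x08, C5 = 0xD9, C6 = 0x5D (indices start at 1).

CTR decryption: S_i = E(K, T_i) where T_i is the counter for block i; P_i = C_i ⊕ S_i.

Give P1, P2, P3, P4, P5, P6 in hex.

P1 = 0x37, P2 = 0x50, P3 = 0x1C, P4 = 0x70, P5 = 0xA0, P6 = 0x23

P1: T = 0x13, S = E(K, T) = 0x75; 0x42 ⊕ 0x75 = 0x37.
P2: T = 0x14, S = E(K, T) = 0x7A; 0x2A ⊕ 0x7A = 0x50.
P3: T = 0x15, S = E(K, T) = 0x7B; 0x67 ⊕ 0x7B = 0x1C.
P4: T = 0x16, S = E(K, T) = 0x78; 0x08 ⊕ 0x78 = 0x70.
P5: T = 0x17, S = E(K, T) = 0x79; 0xD9 ⊕ 0x79 = 0xA0.
P6: T = 0x18, S = E(K, T) = 0x7E; 0x5D ⊕ 0x7E = 0x23.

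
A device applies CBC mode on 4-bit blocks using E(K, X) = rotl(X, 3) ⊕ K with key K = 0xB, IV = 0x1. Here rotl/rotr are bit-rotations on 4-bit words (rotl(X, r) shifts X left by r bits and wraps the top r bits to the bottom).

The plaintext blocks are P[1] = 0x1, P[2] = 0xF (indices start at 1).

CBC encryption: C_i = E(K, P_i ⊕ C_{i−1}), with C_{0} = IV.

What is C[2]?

C[2] = 0x9

C[1]: P[1] ⊕ 0x1 = 0x0; E(K, 0x0) = 0xB.
C[2]: P[2] ⊕ 0xB = 0x4; E(K, 0x4) = 0x9.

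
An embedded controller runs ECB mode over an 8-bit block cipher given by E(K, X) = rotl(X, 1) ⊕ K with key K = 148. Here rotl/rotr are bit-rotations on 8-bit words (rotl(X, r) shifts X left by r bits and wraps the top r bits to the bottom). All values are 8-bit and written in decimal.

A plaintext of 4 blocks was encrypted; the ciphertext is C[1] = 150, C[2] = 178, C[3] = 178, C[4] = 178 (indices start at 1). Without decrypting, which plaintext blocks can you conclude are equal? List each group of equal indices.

P[2] = P[3] = P[4]

ECB encrypts each block independently with the same key, so equal ciphertext blocks imply equal plaintext blocks.
C[2] = C[3] = C[4] = 178, so P[2] = P[3] = P[4].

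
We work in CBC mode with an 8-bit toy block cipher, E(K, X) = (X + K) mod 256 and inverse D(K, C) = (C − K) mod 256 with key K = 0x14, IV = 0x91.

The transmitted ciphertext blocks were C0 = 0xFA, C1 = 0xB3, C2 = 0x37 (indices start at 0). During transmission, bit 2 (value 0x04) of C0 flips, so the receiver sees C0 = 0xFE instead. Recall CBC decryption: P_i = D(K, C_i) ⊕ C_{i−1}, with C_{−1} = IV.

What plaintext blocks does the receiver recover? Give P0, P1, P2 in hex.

Only C0 changed, to 0xFE. In CBC, a change in C_i garbles P_i and flips the same bit in P_{i+1}. Decrypting the received ciphertext:
P0: D(K, 0xFE) = 0xEA; 0xEA ⊕ 0x91 = 0x7B.
P1: D(K, 0xB3) = 0x9F; 0x9F ⊕ 0xFE = 0x61.
P2: D(K, 0x37) = 0x23; 0x23 ⊕ 0xB3 = 0x90.
Blocks that differ from the original plaintext: P0, P1.

P0 = 0x7B, P1 = 0x61, P2 = 0x90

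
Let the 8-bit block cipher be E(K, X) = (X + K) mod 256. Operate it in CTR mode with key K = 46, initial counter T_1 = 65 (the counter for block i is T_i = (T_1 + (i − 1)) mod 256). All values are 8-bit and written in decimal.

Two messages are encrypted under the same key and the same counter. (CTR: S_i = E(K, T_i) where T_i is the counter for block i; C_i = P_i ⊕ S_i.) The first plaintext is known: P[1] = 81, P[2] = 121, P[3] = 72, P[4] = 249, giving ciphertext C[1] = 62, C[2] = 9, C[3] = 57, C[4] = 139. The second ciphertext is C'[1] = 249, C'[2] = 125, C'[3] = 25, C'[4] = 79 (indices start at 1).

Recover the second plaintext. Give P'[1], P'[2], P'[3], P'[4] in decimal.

P'[1] = 150, P'[2] = 13, P'[3] = 104, P'[4] = 61

In CTR with a reused counter, both messages share the same keystream S_i, so C_i ⊕ C'_i = P_i ⊕ P'_i and thus P'_i = P_i ⊕ C_i ⊕ C'_i.
P'[1]: 81 ⊕ 62 ⊕ 249 = 150.
P'[2]: 121 ⊕ 9 ⊕ 125 = 13.
P'[3]: 72 ⊕ 57 ⊕ 25 = 104.
P'[4]: 249 ⊕ 139 ⊕ 79 = 61.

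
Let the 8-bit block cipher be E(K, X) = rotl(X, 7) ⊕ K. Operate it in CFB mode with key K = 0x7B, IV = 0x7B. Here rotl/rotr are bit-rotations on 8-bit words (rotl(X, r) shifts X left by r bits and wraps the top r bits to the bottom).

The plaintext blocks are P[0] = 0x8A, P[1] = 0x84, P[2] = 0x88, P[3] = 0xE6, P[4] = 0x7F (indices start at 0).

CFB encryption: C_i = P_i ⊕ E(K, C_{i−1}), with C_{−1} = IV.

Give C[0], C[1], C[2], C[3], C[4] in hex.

C[0] = 0x4C, C[1] = 0xD9, C[2] = 0x1F, C[3] = 0x12, C[4] = 0x0D

C[0]: E(K, 0x7B) = 0xC6; 0x8A ⊕ 0xC6 = 0x4C.
C[1]: E(K, 0x4C) = 0x5D; 0x84 ⊕ 0x5D = 0xD9.
C[2]: E(K, 0xD9) = 0x97; 0x88 ⊕ 0x97 = 0x1F.
C[3]: E(K, 0x1F) = 0xF4; 0xE6 ⊕ 0xF4 = 0x12.
C[4]: E(K, 0x12) = 0x72; 0x7F ⊕ 0x72 = 0x0D.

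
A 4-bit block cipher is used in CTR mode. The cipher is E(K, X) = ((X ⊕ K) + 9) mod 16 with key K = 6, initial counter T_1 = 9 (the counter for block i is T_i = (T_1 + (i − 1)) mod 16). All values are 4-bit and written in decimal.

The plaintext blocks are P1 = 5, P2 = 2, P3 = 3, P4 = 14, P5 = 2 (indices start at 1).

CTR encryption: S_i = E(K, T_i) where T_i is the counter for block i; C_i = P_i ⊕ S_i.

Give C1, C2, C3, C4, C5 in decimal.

C1: T = 9, S = E(K, T) = 8; 5 ⊕ 8 = 13.
C2: T = 10, S = E(K, T) = 5; 2 ⊕ 5 = 7.
C3: T = 11, S = E(K, T) = 6; 3 ⊕ 6 = 5.
C4: T = 12, S = E(K, T) = 3; 14 ⊕ 3 = 13.
C5: T = 13, S = E(K, T) = 4; 2 ⊕ 4 = 6.

C1 = 13, C2 = 7, C3 = 5, C4 = 13, C5 = 6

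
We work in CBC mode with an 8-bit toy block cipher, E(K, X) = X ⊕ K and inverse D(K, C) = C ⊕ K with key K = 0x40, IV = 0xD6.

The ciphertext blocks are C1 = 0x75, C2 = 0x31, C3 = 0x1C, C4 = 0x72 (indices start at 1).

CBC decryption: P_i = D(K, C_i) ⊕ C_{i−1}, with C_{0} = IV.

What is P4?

P4: D(K, 0x72) = 0x32; 0x32 ⊕ 0x1C = 0x2E.

P4 = 0x2E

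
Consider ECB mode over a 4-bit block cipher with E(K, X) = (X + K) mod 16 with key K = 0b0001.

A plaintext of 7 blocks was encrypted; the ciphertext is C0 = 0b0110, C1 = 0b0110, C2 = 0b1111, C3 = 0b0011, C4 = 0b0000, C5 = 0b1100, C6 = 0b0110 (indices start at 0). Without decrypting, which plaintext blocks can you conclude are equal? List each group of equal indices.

ECB encrypts each block independently with the same key, so equal ciphertext blocks imply equal plaintext blocks.
C0 = C1 = C6 = 0b0110, so P0 = P1 = P6.

P0 = P1 = P6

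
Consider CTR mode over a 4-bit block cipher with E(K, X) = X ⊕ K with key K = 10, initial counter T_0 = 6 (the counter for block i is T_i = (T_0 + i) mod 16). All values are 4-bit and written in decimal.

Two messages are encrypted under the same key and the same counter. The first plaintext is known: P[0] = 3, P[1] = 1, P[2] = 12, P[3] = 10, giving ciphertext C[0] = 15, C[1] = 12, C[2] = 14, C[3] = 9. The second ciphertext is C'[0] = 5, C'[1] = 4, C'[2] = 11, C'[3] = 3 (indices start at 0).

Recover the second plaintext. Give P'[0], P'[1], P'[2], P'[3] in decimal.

In CTR with a reused counter, both messages share the same keystream S_i, so C_i ⊕ C'_i = P_i ⊕ P'_i and thus P'_i = P_i ⊕ C_i ⊕ C'_i.
P'[0]: 3 ⊕ 15 ⊕ 5 = 9.
P'[1]: 1 ⊕ 12 ⊕ 4 = 9.
P'[2]: 12 ⊕ 14 ⊕ 11 = 9.
P'[3]: 10 ⊕ 9 ⊕ 3 = 0.

P'[0] = 9, P'[1] = 9, P'[2] = 9, P'[3] = 0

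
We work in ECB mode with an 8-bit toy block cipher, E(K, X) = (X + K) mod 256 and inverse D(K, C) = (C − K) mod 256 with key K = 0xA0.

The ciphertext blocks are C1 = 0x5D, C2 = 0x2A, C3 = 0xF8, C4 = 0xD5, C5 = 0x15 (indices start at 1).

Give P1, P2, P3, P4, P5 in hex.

ECB decryption: P_i = D(K, C_i).
P1: D(K, 0x5D) = 0xBD.
P2: D(K, 0x2A) = 0x8A.
P3: D(K, 0xF8) = 0x58.
P4: D(K, 0xD5) = 0x35.
P5: D(K, 0x15) = 0x75.

P1 = 0xBD, P2 = 0x8A, P3 = 0x58, P4 = 0x35, P5 = 0x75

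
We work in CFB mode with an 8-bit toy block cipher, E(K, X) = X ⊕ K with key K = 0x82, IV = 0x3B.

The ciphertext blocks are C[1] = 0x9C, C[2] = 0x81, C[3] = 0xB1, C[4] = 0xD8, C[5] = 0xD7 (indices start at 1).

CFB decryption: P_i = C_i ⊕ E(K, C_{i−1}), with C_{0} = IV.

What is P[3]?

P[3] = 0xB2

P[3]: E(K, 0x81) = 0x03; 0xB1 ⊕ 0x03 = 0xB2.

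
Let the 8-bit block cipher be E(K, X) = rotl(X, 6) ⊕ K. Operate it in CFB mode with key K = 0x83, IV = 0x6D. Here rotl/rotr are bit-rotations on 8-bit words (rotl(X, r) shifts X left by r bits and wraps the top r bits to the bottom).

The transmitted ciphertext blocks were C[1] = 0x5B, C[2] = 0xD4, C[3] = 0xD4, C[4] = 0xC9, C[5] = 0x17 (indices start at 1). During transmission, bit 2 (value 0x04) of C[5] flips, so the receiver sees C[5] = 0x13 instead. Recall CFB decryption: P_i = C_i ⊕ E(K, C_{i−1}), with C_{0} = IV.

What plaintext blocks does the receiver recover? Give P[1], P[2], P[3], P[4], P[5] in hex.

Only C[5] changed, to 0x13. In CFB, a change in C_i flips the same bit in P_i and garbles P_{i+1}. Decrypting the received ciphertext:
P[1]: E(K, 0x6D) = 0xD8; 0x5B ⊕ 0xD8 = 0x83.
P[2]: E(K, 0x5B) = 0x55; 0xD4 ⊕ 0x55 = 0x81.
P[3]: E(K, 0xD4) = 0xB6; 0xD4 ⊕ 0xB6 = 0x62.
P[4]: E(K, 0xD4) = 0xB6; 0xC9 ⊕ 0xB6 = 0x7F.
P[5]: E(K, 0xC9) = 0xF1; 0x13 ⊕ 0xF1 = 0xE2.
Blocks that differ from the original plaintext: P[5].

P[1] = 0x83, P[2] = 0x81, P[3] = 0x62, P[4] = 0x7F, P[5] = 0xE2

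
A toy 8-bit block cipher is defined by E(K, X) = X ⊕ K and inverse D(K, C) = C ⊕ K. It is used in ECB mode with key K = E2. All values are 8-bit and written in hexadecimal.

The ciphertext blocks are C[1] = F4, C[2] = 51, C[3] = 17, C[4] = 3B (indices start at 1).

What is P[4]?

P[4] = D9

ECB decryption: P_i = D(K, C_i).
P[4]: D(K, 3B) = D9.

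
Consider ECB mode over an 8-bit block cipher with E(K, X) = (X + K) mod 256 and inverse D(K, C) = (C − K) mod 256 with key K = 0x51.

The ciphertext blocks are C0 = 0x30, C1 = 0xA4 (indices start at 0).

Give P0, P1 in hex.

P0 = 0xDF, P1 = 0x53

ECB decryption: P_i = D(K, C_i).
P0: D(K, 0x30) = 0xDF.
P1: D(K, 0xA4) = 0x53.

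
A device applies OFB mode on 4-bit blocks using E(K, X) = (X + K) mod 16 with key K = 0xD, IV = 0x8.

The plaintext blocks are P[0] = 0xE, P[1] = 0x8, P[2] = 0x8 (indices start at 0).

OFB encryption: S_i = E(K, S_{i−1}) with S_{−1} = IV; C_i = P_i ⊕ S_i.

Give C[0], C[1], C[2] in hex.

C[0]: S = E(K, 0x8) = 0x5; 0xE ⊕ 0x5 = 0xB.
C[1]: S = E(K, 0x5) = 0x2; 0x8 ⊕ 0x2 = 0xA.
C[2]: S = E(K, 0x2) = 0xF; 0x8 ⊕ 0xF = 0x7.

C[0] = 0xB, C[1] = 0xA, C[2] = 0x7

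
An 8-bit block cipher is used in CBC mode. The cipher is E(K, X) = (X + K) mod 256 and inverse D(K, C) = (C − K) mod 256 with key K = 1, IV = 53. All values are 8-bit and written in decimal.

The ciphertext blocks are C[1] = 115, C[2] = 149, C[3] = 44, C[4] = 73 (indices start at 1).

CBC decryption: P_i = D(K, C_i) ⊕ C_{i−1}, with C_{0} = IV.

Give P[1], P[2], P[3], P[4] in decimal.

P[1]: D(K, 115) = 114; 114 ⊕ 53 = 71.
P[2]: D(K, 149) = 148; 148 ⊕ 115 = 231.
P[3]: D(K, 44) = 43; 43 ⊕ 149 = 190.
P[4]: D(K, 73) = 72; 72 ⊕ 44 = 100.

P[1] = 71, P[2] = 231, P[3] = 190, P[4] = 100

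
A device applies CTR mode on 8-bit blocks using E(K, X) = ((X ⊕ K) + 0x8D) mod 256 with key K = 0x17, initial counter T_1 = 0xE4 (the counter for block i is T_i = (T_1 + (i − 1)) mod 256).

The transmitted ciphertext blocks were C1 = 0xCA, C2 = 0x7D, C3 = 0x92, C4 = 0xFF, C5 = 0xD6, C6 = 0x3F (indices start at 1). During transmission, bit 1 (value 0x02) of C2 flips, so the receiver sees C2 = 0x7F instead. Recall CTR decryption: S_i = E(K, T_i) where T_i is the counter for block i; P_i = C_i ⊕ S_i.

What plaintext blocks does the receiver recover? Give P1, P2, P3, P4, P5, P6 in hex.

P1 = 0x4A, P2 = 0x00, P3 = 0xEC, P4 = 0x82, P5 = 0x5A, P6 = 0xB4

Only C2 changed, to 0x7F. In CTR, a change in C_i flips the same bit in P_i only; the keystream is unaffected. Decrypting the received ciphertext:
P1: T = 0xE4, S = E(K, T) = 0x80; 0xCA ⊕ 0x80 = 0x4A.
P2: T = 0xE5, S = E(K, T) = 0x7F; 0x7F ⊕ 0x7F = 0x00.
P3: T = 0xE6, S = E(K, T) = 0x7E; 0x92 ⊕ 0x7E = 0xEC.
P4: T = 0xE7, S = E(K, T) = 0x7D; 0xFF ⊕ 0x7D = 0x82.
P5: T = 0xE8, S = E(K, T) = 0x8C; 0xD6 ⊕ 0x8C = 0x5A.
P6: T = 0xE9, S = E(K, T) = 0x8B; 0x3F ⊕ 0x8B = 0xB4.
Blocks that differ from the original plaintext: P2.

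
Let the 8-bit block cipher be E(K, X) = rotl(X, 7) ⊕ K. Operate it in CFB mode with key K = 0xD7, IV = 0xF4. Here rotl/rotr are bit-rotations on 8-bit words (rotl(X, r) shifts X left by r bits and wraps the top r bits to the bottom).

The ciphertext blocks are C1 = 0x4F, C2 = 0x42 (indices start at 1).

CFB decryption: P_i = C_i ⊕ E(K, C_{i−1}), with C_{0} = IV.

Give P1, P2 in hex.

P1: E(K, 0xF4) = 0xAD; 0x4F ⊕ 0xAD = 0xE2.
P2: E(K, 0x4F) = 0x70; 0x42 ⊕ 0x70 = 0x32.

P1 = 0xE2, P2 = 0x32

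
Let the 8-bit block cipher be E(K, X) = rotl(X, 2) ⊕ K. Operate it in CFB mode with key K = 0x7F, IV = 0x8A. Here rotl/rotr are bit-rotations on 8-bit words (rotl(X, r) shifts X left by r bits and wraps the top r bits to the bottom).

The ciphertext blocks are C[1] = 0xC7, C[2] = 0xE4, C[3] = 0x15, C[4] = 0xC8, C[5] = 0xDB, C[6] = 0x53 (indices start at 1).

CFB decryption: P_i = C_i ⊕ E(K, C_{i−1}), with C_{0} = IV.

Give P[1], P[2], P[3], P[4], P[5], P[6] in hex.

P[1] = 0x92, P[2] = 0x84, P[3] = 0xF9, P[4] = 0xE3, P[5] = 0x87, P[6] = 0x43

P[1]: E(K, 0x8A) = 0x55; 0xC7 ⊕ 0x55 = 0x92.
P[2]: E(K, 0xC7) = 0x60; 0xE4 ⊕ 0x60 = 0x84.
P[3]: E(K, 0xE4) = 0xEC; 0x15 ⊕ 0xEC = 0xF9.
P[4]: E(K, 0x15) = 0x2B; 0xC8 ⊕ 0x2B = 0xE3.
P[5]: E(K, 0xC8) = 0x5C; 0xDB ⊕ 0x5C = 0x87.
P[6]: E(K, 0xDB) = 0x10; 0x53 ⊕ 0x10 = 0x43.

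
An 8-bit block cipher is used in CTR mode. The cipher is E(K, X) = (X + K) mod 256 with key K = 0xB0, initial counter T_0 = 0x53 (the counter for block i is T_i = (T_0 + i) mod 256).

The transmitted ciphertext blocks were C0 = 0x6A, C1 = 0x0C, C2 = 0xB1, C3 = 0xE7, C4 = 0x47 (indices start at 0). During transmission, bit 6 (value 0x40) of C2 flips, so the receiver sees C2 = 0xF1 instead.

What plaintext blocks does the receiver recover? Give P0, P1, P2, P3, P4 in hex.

P0 = 0x69, P1 = 0x08, P2 = 0xF4, P3 = 0xE1, P4 = 0x40

CTR decryption: S_i = E(K, T_i) where T_i is the counter for block i; P_i = C_i ⊕ S_i.
Only C2 changed, to 0xF1. In CTR, a change in C_i flips the same bit in P_i only; the keystream is unaffected. Decrypting the received ciphertext:
P0: T = 0x53, S = E(K, T) = 0x03; 0x6A ⊕ 0x03 = 0x69.
P1: T = 0x54, S = E(K, T) = 0x04; 0x0C ⊕ 0x04 = 0x08.
P2: T = 0x55, S = E(K, T) = 0x05; 0xF1 ⊕ 0x05 = 0xF4.
P3: T = 0x56, S = E(K, T) = 0x06; 0xE7 ⊕ 0x06 = 0xE1.
P4: T = 0x57, S = E(K, T) = 0x07; 0x47 ⊕ 0x07 = 0x40.
Blocks that differ from the original plaintext: P2.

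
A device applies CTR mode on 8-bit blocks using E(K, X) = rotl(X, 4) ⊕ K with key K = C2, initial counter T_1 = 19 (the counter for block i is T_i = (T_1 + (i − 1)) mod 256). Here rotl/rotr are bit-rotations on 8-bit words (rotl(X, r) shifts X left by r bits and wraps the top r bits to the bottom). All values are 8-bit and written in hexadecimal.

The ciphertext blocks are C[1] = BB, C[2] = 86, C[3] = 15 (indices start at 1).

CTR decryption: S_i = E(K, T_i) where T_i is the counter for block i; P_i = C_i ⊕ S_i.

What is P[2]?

P[2]: T = 1A, S = E(K, T) = 63; 86 ⊕ 63 = E5.

P[2] = E5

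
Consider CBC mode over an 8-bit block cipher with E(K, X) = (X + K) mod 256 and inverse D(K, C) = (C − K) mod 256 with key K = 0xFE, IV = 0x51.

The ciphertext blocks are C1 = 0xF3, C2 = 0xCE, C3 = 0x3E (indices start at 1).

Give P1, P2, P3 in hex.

CBC decryption: P_i = D(K, C_i) ⊕ C_{i−1}, with C_{0} = IV.
P1: D(K, 0xF3) = 0xF5; 0xF5 ⊕ 0x51 = 0xA4.
P2: D(K, 0xCE) = 0xD0; 0xD0 ⊕ 0xF3 = 0x23.
P3: D(K, 0x3E) = 0x40; 0x40 ⊕ 0xCE = 0x8E.

P1 = 0xA4, P2 = 0x23, P3 = 0x8E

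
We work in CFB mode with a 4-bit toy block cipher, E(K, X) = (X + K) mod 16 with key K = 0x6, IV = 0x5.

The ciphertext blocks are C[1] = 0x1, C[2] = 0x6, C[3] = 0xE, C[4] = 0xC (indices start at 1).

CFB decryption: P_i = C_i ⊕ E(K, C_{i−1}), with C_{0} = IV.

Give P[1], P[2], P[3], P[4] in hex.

P[1]: E(K, 0x5) = 0xB; 0x1 ⊕ 0xB = 0xA.
P[2]: E(K, 0x1) = 0x7; 0x6 ⊕ 0x7 = 0x1.
P[3]: E(K, 0x6) = 0xC; 0xE ⊕ 0xC = 0x2.
P[4]: E(K, 0xE) = 0x4; 0xC ⊕ 0x4 = 0x8.

P[1] = 0xA, P[2] = 0x1, P[3] = 0x2, P[4] = 0x8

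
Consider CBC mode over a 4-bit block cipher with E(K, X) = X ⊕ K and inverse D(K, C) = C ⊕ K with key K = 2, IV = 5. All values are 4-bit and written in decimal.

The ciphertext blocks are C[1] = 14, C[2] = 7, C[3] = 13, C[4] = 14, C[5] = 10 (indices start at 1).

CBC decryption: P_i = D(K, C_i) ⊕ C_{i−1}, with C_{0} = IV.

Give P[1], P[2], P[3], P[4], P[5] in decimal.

P[1] = 9, P[2] = 11, P[3] = 8, P[4] = 1, P[5] = 6

P[1]: D(K, 14) = 12; 12 ⊕ 5 = 9.
P[2]: D(K, 7) = 5; 5 ⊕ 14 = 11.
P[3]: D(K, 13) = 15; 15 ⊕ 7 = 8.
P[4]: D(K, 14) = 12; 12 ⊕ 13 = 1.
P[5]: D(K, 10) = 8; 8 ⊕ 14 = 6.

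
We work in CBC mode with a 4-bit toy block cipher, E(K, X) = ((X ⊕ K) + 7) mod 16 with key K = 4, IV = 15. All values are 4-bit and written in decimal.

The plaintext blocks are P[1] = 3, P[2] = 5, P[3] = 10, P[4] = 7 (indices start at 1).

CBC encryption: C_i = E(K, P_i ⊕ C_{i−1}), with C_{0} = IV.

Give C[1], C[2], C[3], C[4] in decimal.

C[1] = 15, C[2] = 5, C[3] = 2, C[4] = 8

C[1]: P[1] ⊕ 15 = 12; E(K, 12) = 15.
C[2]: P[2] ⊕ 15 = 10; E(K, 10) = 5.
C[3]: P[3] ⊕ 5 = 15; E(K, 15) = 2.
C[4]: P[4] ⊕ 2 = 5; E(K, 5) = 8.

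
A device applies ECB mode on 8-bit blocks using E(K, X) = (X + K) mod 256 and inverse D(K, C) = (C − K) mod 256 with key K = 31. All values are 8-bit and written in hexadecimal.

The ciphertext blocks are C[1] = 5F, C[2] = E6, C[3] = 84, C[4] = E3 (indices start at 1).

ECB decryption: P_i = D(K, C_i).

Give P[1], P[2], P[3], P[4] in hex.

P[1]: D(K, 5F) = 2E.
P[2]: D(K, E6) = B5.
P[3]: D(K, 84) = 53.
P[4]: D(K, E3) = B2.

P[1] = 2E, P[2] = B5, P[3] = 53, P[4] = B2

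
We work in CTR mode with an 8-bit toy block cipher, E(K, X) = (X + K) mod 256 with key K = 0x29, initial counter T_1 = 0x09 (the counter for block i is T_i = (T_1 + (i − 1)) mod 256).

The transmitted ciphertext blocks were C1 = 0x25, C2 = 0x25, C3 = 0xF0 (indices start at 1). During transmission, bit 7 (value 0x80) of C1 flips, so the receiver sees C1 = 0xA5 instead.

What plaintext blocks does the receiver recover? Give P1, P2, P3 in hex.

CTR decryption: S_i = E(K, T_i) where T_i is the counter for block i; P_i = C_i ⊕ S_i.
Only C1 changed, to 0xA5. In CTR, a change in C_i flips the same bit in P_i only; the keystream is unaffected. Decrypting the received ciphertext:
P1: T = 0x09, S = E(K, T) = 0x32; 0xA5 ⊕ 0x32 = 0x97.
P2: T = 0x0A, S = E(K, T) = 0x33; 0x25 ⊕ 0x33 = 0x16.
P3: T = 0x0B, S = E(K, T) = 0x34; 0xF0 ⊕ 0x34 = 0xC4.
Blocks that differ from the original plaintext: P1.

P1 = 0x97, P2 = 0x16, P3 = 0xC4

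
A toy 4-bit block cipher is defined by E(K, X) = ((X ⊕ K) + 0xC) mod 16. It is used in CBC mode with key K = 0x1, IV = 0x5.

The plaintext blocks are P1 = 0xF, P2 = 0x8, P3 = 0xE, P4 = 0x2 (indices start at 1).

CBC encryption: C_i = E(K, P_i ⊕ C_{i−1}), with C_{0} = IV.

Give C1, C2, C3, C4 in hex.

C1: P1 ⊕ 0x5 = 0xA; E(K, 0xA) = 0x7.
C2: P2 ⊕ 0x7 = 0xF; E(K, 0xF) = 0xA.
C3: P3 ⊕ 0xA = 0x4; E(K, 0x4) = 0x1.
C4: P4 ⊕ 0x1 = 0x3; E(K, 0x3) = 0xE.

C1 = 0x7, C2 = 0xA, C3 = 0x1, C4 = 0xE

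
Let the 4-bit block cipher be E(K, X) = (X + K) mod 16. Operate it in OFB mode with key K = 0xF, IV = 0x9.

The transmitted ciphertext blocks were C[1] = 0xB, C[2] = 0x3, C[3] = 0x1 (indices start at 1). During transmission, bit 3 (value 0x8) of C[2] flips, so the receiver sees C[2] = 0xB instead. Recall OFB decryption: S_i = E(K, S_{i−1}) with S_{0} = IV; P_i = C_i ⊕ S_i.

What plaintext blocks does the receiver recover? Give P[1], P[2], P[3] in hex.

P[1] = 0x3, P[2] = 0xC, P[3] = 0x7

Only C[2] changed, to 0xB. In OFB, a change in C_i flips the same bit in P_i only; the keystream is unaffected. Decrypting the received ciphertext:
P[1]: S = E(K, 0x9) = 0x8; 0xB ⊕ 0x8 = 0x3.
P[2]: S = E(K, 0x8) = 0x7; 0xB ⊕ 0x7 = 0xC.
P[3]: S = E(K, 0x7) = 0x6; 0x1 ⊕ 0x6 = 0x7.
Blocks that differ from the original plaintext: P[2].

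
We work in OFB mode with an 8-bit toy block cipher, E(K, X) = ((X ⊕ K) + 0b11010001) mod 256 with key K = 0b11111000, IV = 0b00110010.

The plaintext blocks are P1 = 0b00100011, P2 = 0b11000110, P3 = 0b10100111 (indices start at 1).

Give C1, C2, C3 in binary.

OFB encryption: S_i = E(K, S_{i−1}) with S_{0} = IV; C_i = P_i ⊕ S_i.
C1: S = E(K, 0b00110010) = 0b10011011; 0b00100011 ⊕ 0b10011011 = 0b10111000.
C2: S = E(K, 0b10011011) = 0b00110100; 0b11000110 ⊕ 0b00110100 = 0b11110010.
C3: S = E(K, 0b00110100) = 0b10011101; 0b10100111 ⊕ 0b10011101 = 0b00111010.

C1 = 0b10111000, C2 = 0b11110010, C3 = 0b00111010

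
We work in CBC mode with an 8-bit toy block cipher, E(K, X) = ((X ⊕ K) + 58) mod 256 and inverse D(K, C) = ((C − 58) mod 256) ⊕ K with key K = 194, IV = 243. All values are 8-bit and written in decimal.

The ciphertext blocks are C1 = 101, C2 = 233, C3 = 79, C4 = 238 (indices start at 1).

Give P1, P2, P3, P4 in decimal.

CBC decryption: P_i = D(K, C_i) ⊕ C_{i−1}, with C_{0} = IV.
P1: D(K, 101) = 233; 233 ⊕ 243 = 26.
P2: D(K, 233) = 109; 109 ⊕ 101 = 8.
P3: D(K, 79) = 215; 215 ⊕ 233 = 62.
P4: D(K, 238) = 118; 118 ⊕ 79 = 57.

P1 = 26, P2 = 8, P3 = 62, P4 = 57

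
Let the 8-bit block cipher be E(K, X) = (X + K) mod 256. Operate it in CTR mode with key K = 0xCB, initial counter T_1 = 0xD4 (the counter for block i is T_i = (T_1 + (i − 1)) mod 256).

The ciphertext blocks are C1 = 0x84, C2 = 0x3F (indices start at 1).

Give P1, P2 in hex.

P1 = 0x1B, P2 = 0x9F

CTR decryption: S_i = E(K, T_i) where T_i is the counter for block i; P_i = C_i ⊕ S_i.
P1: T = 0xD4, S = E(K, T) = 0x9F; 0x84 ⊕ 0x9F = 0x1B.
P2: T = 0xD5, S = E(K, T) = 0xA0; 0x3F ⊕ 0xA0 = 0x9F.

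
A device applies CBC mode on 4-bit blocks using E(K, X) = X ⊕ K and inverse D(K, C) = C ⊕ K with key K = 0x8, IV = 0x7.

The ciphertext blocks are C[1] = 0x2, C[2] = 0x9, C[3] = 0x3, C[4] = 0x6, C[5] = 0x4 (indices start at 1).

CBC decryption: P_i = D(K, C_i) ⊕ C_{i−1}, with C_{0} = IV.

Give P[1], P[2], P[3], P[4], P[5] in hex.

P[1] = 0xD, P[2] = 0x3, P[3] = 0x2, P[4] = 0xD, P[5] = 0xA

P[1]: D(K, 0x2) = 0xA; 0xA ⊕ 0x7 = 0xD.
P[2]: D(K, 0x9) = 0x1; 0x1 ⊕ 0x2 = 0x3.
P[3]: D(K, 0x3) = 0xB; 0xB ⊕ 0x9 = 0x2.
P[4]: D(K, 0x6) = 0xE; 0xE ⊕ 0x3 = 0xD.
P[5]: D(K, 0x4) = 0xC; 0xC ⊕ 0x6 = 0xA.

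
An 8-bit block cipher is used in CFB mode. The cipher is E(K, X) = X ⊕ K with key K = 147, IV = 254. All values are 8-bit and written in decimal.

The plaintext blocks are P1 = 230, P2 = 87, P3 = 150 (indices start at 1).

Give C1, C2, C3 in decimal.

C1 = 139, C2 = 79, C3 = 74

CFB encryption: C_i = P_i ⊕ E(K, C_{i−1}), with C_{0} = IV.
C1: E(K, 254) = 109; 230 ⊕ 109 = 139.
C2: E(K, 139) = 24; 87 ⊕ 24 = 79.
C3: E(K, 79) = 220; 150 ⊕ 220 = 74.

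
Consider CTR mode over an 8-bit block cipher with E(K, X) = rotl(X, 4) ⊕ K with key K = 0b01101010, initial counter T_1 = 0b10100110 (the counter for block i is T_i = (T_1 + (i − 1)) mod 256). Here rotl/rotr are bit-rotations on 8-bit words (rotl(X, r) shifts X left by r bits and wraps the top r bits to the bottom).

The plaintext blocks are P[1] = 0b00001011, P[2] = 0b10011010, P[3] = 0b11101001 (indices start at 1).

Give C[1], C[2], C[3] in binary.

CTR encryption: S_i = E(K, T_i) where T_i is the counter for block i; C_i = P_i ⊕ S_i.
C[1]: T = 0b10100110, S = E(K, T) = 0b00000000; 0b00001011 ⊕ 0b00000000 = 0b00001011.
C[2]: T = 0b10100111, S = E(K, T) = 0b00010000; 0b10011010 ⊕ 0b00010000 = 0b10001010.
C[3]: T = 0b10101000, S = E(K, T) = 0b11100000; 0b11101001 ⊕ 0b11100000 = 0b00001001.

C[1] = 0b00001011, C[2] = 0b10001010, C[3] = 0b00001001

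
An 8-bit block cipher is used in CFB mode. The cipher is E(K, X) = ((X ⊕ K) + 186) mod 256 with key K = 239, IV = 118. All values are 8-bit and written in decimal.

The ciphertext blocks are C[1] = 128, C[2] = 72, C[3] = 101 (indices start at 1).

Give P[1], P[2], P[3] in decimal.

P[1] = 211, P[2] = 97, P[3] = 4

CFB decryption: P_i = C_i ⊕ E(K, C_{i−1}), with C_{0} = IV.
P[1]: E(K, 118) = 83; 128 ⊕ 83 = 211.
P[2]: E(K, 128) = 41; 72 ⊕ 41 = 97.
P[3]: E(K, 72) = 97; 101 ⊕ 97 = 4.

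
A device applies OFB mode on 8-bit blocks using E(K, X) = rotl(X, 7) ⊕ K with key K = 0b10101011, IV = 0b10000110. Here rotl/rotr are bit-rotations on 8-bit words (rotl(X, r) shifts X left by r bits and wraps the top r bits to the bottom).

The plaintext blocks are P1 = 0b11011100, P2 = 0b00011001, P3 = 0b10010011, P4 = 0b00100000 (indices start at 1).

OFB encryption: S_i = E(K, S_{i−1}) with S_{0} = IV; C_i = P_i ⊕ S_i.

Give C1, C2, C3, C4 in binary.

C1 = 0b00110100, C2 = 0b11000110, C3 = 0b11010111, C4 = 0b10101001

C1: S = E(K, 0b10000110) = 0b11101000; 0b11011100 ⊕ 0b11101000 = 0b00110100.
C2: S = E(K, 0b11101000) = 0b11011111; 0b00011001 ⊕ 0b11011111 = 0b11000110.
C3: S = E(K, 0b11011111) = 0b01000100; 0b10010011 ⊕ 0b01000100 = 0b11010111.
C4: S = E(K, 0b01000100) = 0b10001001; 0b00100000 ⊕ 0b10001001 = 0b10101001.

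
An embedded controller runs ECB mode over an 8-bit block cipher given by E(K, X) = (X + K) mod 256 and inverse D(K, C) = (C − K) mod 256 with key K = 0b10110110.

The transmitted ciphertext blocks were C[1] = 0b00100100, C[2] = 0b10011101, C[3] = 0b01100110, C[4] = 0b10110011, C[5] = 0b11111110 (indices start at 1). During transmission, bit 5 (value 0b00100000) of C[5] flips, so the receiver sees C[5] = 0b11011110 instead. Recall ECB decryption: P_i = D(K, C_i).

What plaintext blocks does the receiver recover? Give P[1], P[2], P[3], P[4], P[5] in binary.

Only C[5] changed, to 0b11011110. In ECB, a change in C_i affects only P_i. Decrypting the received ciphertext:
P[1]: D(K, 0b00100100) = 0b01101110.
P[2]: D(K, 0b10011101) = 0b11100111.
P[3]: D(K, 0b01100110) = 0b10110000.
P[4]: D(K, 0b10110011) = 0b11111101.
P[5]: D(K, 0b11011110) = 0b00101000.
Blocks that differ from the original plaintext: P[5].

P[1] = 0b01101110, P[2] = 0b11100111, P[3] = 0b10110000, P[4] = 0b11111101, P[5] = 0b00101000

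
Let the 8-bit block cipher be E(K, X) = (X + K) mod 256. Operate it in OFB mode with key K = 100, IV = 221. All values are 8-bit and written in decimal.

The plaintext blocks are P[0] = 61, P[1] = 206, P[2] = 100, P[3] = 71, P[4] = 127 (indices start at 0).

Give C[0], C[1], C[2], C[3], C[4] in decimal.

OFB encryption: S_i = E(K, S_{i−1}) with S_{−1} = IV; C_i = P_i ⊕ S_i.
C[0]: S = E(K, 221) = 65; 61 ⊕ 65 = 124.
C[1]: S = E(K, 65) = 165; 206 ⊕ 165 = 107.
C[2]: S = E(K, 165) = 9; 100 ⊕ 9 = 109.
C[3]: S = E(K, 9) = 109; 71 ⊕ 109 = 42.
C[4]: S = E(K, 109) = 209; 127 ⊕ 209 = 174.

C[0] = 124, C[1] = 107, C[2] = 109, C[3] = 42, C[4] = 174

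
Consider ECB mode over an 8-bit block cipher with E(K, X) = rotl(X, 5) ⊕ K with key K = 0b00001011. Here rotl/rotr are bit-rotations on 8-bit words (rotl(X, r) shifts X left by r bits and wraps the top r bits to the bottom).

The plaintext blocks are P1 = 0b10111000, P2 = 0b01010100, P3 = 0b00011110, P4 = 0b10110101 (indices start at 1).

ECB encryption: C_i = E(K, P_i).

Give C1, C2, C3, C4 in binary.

C1: E(K, 0b10111000) = 0b00011100.
C2: E(K, 0b01010100) = 0b10000001.
C3: E(K, 0b00011110) = 0b11001000.
C4: E(K, 0b10110101) = 0b10111101.

C1 = 0b00011100, C2 = 0b10000001, C3 = 0b11001000, C4 = 0b10111101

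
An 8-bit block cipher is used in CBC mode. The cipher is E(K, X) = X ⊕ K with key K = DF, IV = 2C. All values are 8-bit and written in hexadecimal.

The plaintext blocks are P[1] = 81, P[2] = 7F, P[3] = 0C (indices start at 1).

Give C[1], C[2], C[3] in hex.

C[1] = 72, C[2] = D2, C[3] = 01

CBC encryption: C_i = E(K, P_i ⊕ C_{i−1}), with C_{0} = IV.
C[1]: P[1] ⊕ 2C = AD; E(K, AD) = 72.
C[2]: P[2] ⊕ 72 = 0D; E(K, 0D) = D2.
C[3]: P[3] ⊕ D2 = DE; E(K, DE) = 01.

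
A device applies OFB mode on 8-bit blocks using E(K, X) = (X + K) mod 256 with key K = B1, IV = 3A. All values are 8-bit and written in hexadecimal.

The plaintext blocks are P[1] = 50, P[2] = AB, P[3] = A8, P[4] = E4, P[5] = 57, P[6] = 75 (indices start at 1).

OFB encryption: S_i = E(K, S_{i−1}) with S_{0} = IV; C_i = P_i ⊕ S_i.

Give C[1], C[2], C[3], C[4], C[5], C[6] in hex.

C[1] = BB, C[2] = 37, C[3] = E5, C[4] = 1A, C[5] = F8, C[6] = 15

C[1]: S = E(K, 3A) = EB; 50 ⊕ EB = BB.
C[2]: S = E(K, EB) = 9C; AB ⊕ 9C = 37.
C[3]: S = E(K, 9C) = 4D; A8 ⊕ 4D = E5.
C[4]: S = E(K, 4D) = FE; E4 ⊕ FE = 1A.
C[5]: S = E(K, FE) = AF; 57 ⊕ AF = F8.
C[6]: S = E(K, AF) = 60; 75 ⊕ 60 = 15.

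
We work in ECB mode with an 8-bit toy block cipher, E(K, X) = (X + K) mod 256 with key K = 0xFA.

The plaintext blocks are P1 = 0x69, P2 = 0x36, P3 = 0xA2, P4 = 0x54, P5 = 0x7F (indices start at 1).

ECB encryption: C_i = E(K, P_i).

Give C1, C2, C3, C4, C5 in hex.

C1 = 0x63, C2 = 0x30, C3 = 0x9C, C4 = 0x4E, C5 = 0x79

C1: E(K, 0x69) = 0x63.
C2: E(K, 0x36) = 0x30.
C3: E(K, 0xA2) = 0x9C.
C4: E(K, 0x54) = 0x4E.
C5: E(K, 0x7F) = 0x79.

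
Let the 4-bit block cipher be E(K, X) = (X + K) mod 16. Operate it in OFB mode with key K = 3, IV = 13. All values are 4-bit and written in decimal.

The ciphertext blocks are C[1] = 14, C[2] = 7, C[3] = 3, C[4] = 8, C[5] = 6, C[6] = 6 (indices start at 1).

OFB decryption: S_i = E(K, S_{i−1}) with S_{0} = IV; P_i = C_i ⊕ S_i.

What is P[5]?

P[5] = 10

P[1]: S = E(K, 13) = 0; 14 ⊕ 0 = 14.
P[2]: S = E(K, 0) = 3; 7 ⊕ 3 = 4.
P[3]: S = E(K, 3) = 6; 3 ⊕ 6 = 5.
P[4]: S = E(K, 6) = 9; 8 ⊕ 9 = 1.
P[5]: S = E(K, 9) = 12; 6 ⊕ 12 = 10.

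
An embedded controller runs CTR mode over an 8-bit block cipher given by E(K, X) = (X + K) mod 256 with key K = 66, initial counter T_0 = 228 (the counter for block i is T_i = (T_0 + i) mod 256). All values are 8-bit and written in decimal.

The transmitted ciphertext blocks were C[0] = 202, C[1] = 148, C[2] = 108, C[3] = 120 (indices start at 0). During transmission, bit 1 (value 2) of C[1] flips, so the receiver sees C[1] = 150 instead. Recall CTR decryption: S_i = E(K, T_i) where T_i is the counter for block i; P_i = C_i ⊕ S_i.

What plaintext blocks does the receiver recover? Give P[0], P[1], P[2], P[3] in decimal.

Only C[1] changed, to 150. In CTR, a change in C_i flips the same bit in P_i only; the keystream is unaffected. Decrypting the received ciphertext:
P[0]: T = 228, S = E(K, T) = 38; 202 ⊕ 38 = 236.
P[1]: T = 229, S = E(K, T) = 39; 150 ⊕ 39 = 177.
P[2]: T = 230, S = E(K, T) = 40; 108 ⊕ 40 = 68.
P[3]: T = 231, S = E(K, T) = 41; 120 ⊕ 41 = 81.
Blocks that differ from the original plaintext: P[1].

P[0] = 236, P[1] = 177, P[2] = 68, P[3] = 81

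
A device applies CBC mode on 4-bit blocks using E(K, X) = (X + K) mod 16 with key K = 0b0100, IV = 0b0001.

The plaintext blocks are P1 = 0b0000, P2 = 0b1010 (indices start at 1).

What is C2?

C2 = 0b0011

CBC encryption: C_i = E(K, P_i ⊕ C_{i−1}), with C_{0} = IV.
C1: P1 ⊕ 0b0001 = 0b0001; E(K, 0b0001) = 0b0101.
C2: P2 ⊕ 0b0101 = 0b1111; E(K, 0b1111) = 0b0011.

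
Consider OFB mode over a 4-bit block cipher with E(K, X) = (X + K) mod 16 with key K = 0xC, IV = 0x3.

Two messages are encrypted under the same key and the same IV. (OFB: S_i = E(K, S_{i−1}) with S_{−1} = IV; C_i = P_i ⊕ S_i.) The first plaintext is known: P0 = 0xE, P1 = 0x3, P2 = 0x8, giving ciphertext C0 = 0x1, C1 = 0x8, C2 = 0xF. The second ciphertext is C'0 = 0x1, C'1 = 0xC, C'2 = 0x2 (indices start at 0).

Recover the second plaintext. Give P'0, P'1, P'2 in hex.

In OFB with a reused IV, both messages share the same keystream S_i, so C_i ⊕ C'_i = P_i ⊕ P'_i and thus P'_i = P_i ⊕ C_i ⊕ C'_i.
P'0: 0xE ⊕ 0x1 ⊕ 0x1 = 0xE.
P'1: 0x3 ⊕ 0x8 ⊕ 0xC = 0x7.
P'2: 0x8 ⊕ 0xF ⊕ 0x2 = 0x5.

P'0 = 0xE, P'1 = 0x7, P'2 = 0x5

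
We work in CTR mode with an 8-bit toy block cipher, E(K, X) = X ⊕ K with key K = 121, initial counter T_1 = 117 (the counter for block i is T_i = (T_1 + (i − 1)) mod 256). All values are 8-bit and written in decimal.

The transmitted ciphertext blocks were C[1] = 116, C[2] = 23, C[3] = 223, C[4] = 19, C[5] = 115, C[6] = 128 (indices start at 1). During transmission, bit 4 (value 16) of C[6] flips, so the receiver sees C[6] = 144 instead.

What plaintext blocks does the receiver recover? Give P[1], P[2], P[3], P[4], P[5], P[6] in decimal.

CTR decryption: S_i = E(K, T_i) where T_i is the counter for block i; P_i = C_i ⊕ S_i.
Only C[6] changed, to 144. In CTR, a change in C_i flips the same bit in P_i only; the keystream is unaffected. Decrypting the received ciphertext:
P[1]: T = 117, S = E(K, T) = 12; 116 ⊕ 12 = 120.
P[2]: T = 118, S = E(K, T) = 15; 23 ⊕ 15 = 24.
P[3]: T = 119, S = E(K, T) = 14; 223 ⊕ 14 = 209.
P[4]: T = 120, S = E(K, T) = 1; 19 ⊕ 1 = 18.
P[5]: T = 121, S = E(K, T) = 0; 115 ⊕ 0 = 115.
P[6]: T = 122, S = E(K, T) = 3; 144 ⊕ 3 = 147.
Blocks that differ from the original plaintext: P[6].

P[1] = 120, P[2] = 24, P[3] = 209, P[4] = 18, P[5] = 115, P[6] = 147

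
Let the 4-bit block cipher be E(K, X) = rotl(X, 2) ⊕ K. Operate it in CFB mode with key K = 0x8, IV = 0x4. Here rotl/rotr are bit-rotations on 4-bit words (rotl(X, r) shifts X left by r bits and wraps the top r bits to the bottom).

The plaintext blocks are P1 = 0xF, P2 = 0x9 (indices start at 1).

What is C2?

C2 = 0x8

CFB encryption: C_i = P_i ⊕ E(K, C_{i−1}), with C_{0} = IV.
C1: E(K, 0x4) = 0x9; 0xF ⊕ 0x9 = 0x6.
C2: E(K, 0x6) = 0x1; 0x9 ⊕ 0x1 = 0x8.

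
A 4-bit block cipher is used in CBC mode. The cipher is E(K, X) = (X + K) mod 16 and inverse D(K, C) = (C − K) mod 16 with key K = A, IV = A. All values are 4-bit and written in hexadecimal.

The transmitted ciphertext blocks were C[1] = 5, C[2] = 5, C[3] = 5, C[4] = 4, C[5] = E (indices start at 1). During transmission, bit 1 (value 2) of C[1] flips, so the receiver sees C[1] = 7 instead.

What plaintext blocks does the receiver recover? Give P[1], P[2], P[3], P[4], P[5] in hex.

CBC decryption: P_i = D(K, C_i) ⊕ C_{i−1}, with C_{0} = IV.
Only C[1] changed, to 7. In CBC, a change in C_i garbles P_i and flips the same bit in P_{i+1}. Decrypting the received ciphertext:
P[1]: D(K, 7) = D; D ⊕ A = 7.
P[2]: D(K, 5) = B; B ⊕ 7 = C.
P[3]: D(K, 5) = B; B ⊕ 5 = E.
P[4]: D(K, 4) = A; A ⊕ 5 = F.
P[5]: D(K, E) = 4; 4 ⊕ 4 = 0.
Blocks that differ from the original plaintext: P[1], P[2].

P[1] = 7, P[2] = C, P[3] = E, P[4] = F, P[5] = 0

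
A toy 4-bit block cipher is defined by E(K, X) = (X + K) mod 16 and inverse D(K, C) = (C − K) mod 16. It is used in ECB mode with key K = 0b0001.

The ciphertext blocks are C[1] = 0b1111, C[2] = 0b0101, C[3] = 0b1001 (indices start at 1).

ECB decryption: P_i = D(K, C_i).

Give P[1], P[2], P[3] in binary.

P[1] = 0b1110, P[2] = 0b0100, P[3] = 0b1000

P[1]: D(K, 0b1111) = 0b1110.
P[2]: D(K, 0b0101) = 0b0100.
P[3]: D(K, 0b1001) = 0b1000.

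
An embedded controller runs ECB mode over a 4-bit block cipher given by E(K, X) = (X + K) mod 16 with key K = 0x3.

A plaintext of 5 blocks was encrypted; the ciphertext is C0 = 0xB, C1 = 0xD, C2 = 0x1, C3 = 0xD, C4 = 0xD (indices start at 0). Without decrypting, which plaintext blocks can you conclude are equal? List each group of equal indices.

P1 = P3 = P4

ECB encrypts each block independently with the same key, so equal ciphertext blocks imply equal plaintext blocks.
C1 = C3 = C4 = 0xD, so P1 = P3 = P4.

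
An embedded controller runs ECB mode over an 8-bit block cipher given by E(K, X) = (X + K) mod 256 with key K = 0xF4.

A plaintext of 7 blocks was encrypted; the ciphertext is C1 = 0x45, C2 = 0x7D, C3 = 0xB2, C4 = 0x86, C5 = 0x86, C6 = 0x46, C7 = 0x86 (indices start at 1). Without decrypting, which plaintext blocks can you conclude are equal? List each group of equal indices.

P4 = P5 = P7

ECB encrypts each block independently with the same key, so equal ciphertext blocks imply equal plaintext blocks.
C4 = C5 = C7 = 0x86, so P4 = P5 = P7.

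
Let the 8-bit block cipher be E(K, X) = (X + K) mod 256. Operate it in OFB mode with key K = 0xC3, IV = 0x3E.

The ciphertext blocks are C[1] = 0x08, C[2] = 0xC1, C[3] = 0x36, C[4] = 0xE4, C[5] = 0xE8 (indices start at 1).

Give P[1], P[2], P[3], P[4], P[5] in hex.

P[1] = 0x09, P[2] = 0x05, P[3] = 0xB1, P[4] = 0xAE, P[5] = 0xE5

OFB decryption: S_i = E(K, S_{i−1}) with S_{0} = IV; P_i = C_i ⊕ S_i.
P[1]: S = E(K, 0x3E) = 0x01; 0x08 ⊕ 0x01 = 0x09.
P[2]: S = E(K, 0x01) = 0xC4; 0xC1 ⊕ 0xC4 = 0x05.
P[3]: S = E(K, 0xC4) = 0x87; 0x36 ⊕ 0x87 = 0xB1.
P[4]: S = E(K, 0x87) = 0x4A; 0xE4 ⊕ 0x4A = 0xAE.
P[5]: S = E(K, 0x4A) = 0x0D; 0xE8 ⊕ 0x0D = 0xE5.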